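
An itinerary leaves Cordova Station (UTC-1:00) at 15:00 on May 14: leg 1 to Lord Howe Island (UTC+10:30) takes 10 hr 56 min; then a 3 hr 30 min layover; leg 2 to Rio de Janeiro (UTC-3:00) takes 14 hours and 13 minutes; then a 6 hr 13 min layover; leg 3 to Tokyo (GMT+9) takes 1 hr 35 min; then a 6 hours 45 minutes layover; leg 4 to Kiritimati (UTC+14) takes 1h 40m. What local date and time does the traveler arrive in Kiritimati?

02:52 on May 17

Convert departure to UTC: 15:00 + 1:00 = 16:00 UTC on May 14.
Add 10 hours 56 minutes leg 1 → 02:56 UTC (May 15).
Add 3 hours and 30 minutes layover in Lord Howe Island → 06:26 UTC.
Add 14 hours and 13 minutes leg 2 → 20:39 UTC.
Add 6 hours 13 minutes layover in Rio de Janeiro → 02:52 UTC (May 16).
Add 1 hour and 35 minutes leg 3 → 04:27 UTC.
Add 6 hours 45 minutes layover in Tokyo → 11:12 UTC.
Add 1 hour 40 minutes leg 4 → 12:52 UTC.
Kiritimati is UTC+14:00, so local arrival = 12:52 + 14:00 = 02:52 on May 17.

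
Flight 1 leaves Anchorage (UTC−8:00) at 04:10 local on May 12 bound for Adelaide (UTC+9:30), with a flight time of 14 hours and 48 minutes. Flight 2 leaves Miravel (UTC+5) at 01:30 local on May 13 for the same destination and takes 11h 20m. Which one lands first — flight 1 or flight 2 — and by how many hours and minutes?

Flight 1 in UTC: 04:10 + 8:00 = 12:10 on May 12.
+14 hours and 48 minutes → arrive 02:58 UTC on May 13.
Flight 2 in UTC: 01:30 − 5:00 = 20:30 on May 12.
+11 hours and 20 minutes → arrive 07:50 UTC on May 13.
Flight 1 lands earlier by 4 hours 52 minutes.

the first, by 4 hours 52 minutes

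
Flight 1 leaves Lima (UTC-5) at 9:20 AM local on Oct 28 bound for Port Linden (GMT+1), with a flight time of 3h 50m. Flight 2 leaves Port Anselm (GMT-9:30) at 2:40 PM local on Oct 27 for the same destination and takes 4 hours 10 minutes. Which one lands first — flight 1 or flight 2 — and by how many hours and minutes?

the second, by 13 hours 50 minutes

Flight 1 in UTC: 9:20 AM + 5:00 = 2:20 PM on Oct 28.
+3 hours 50 minutes → arrive 6:10 PM UTC on Oct 28.
Flight 2 in UTC: 2:40 PM + 9:30 = 12:10 AM on Oct 28.
+4 hours 10 minutes → arrive 4:20 AM UTC on Oct 28.
Flight 2 lands earlier by 13 hours 50 minutes.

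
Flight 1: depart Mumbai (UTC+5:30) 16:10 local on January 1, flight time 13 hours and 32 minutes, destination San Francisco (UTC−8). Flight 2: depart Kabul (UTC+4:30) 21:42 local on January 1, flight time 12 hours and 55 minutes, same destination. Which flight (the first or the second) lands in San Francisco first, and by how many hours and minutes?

the first, by 5 hours 55 minutes

Flight 1 in UTC: 16:10 − 5:30 = 10:40 on Jan 1.
+13 hours and 32 minutes → arrive 00:12 UTC on Jan 2.
Flight 2 in UTC: 21:42 − 4:30 = 17:12 on Jan 1.
+12 hours and 55 minutes → arrive 06:07 UTC on Jan 2.
Flight 1 lands earlier by 5 hours 55 minutes.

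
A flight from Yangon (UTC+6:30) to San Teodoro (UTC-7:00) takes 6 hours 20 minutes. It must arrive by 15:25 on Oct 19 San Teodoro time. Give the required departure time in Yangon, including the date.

22:35 on October 19

Target arrival in UTC: 15:25 + 7:00 = 22:25 on Oct 19.
Subtract 6 hours 20 minutes → departure 16:05 UTC on Oct 19.
Yangon is UTC+6:30: 16:05 + 6:30 = 22:35 on Oct 19.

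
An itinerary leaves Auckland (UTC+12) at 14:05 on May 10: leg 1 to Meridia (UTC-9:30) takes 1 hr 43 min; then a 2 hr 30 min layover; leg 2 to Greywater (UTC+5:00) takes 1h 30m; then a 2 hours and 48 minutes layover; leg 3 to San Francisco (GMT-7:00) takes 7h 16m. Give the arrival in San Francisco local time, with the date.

Convert departure to UTC: 14:05 − 12:00 = 02:05 UTC on May 10.
Add 1 hour 43 minutes leg 1 → 03:48 UTC.
Add 2 hours 30 minutes layover in Meridia → 06:18 UTC.
Add 1 hour and 30 minutes leg 2 → 07:48 UTC.
Add 2 hours and 48 minutes layover in Greywater → 10:36 UTC.
Add 7 hours 16 minutes leg 3 → 17:52 UTC.
San Francisco is UTC−7:00, so local arrival = 17:52 − 7:00 = 10:52 on May 10.

10:52 on May 10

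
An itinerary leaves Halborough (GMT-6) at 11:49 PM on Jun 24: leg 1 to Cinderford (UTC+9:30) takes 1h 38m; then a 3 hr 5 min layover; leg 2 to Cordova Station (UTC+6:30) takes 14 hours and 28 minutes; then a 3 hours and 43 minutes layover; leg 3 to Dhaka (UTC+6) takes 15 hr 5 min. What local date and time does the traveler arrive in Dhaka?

Convert departure to UTC: 11:49 PM + 6:00 = 5:49 AM UTC on Jun 25.
Add 1 hour and 38 minutes leg 1 → 7:27 AM UTC.
Add 3 hours 5 minutes layover in Cinderford → 10:32 AM UTC.
Add 14 hours 28 minutes leg 2 → 1:00 AM UTC (Jun 26).
Add 3 hours 43 minutes layover in Cordova Station → 4:43 AM UTC.
Add 15 hours 5 minutes leg 3 → 7:48 PM UTC.
Dhaka is UTC+6:00, so local arrival = 7:48 PM + 6:00 = 1:48 AM on Jun 27.

1:48 AM on Jun 27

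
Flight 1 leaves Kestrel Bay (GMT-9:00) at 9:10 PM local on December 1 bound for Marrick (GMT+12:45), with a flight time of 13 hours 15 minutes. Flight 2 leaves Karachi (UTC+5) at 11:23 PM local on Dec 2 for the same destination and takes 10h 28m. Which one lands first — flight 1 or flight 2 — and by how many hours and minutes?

the first, by 9 hours 26 minutes

Flight 1 in UTC: 9:10 PM + 9:00 = 6:10 AM on Dec 2.
+13 hours 15 minutes → arrive 7:25 PM UTC on Dec 2.
Flight 2 in UTC: 11:23 PM − 5:00 = 6:23 PM on Dec 2.
+10 hours 28 minutes → arrive 4:51 AM UTC on Dec 3.
Flight 1 lands earlier by 9 hours 26 minutes.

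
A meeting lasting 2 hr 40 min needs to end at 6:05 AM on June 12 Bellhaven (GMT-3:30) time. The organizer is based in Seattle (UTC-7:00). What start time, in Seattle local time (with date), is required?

11:55 PM on Jun 11

Target end time in UTC: 6:05 AM + 3:30 = 9:35 AM on Jun 12.
Subtract 2 hours and 40 minutes → start 6:55 AM UTC on Jun 12.
Seattle is UTC−7:00: 6:55 AM − 7:00 = 11:55 PM on Jun 11.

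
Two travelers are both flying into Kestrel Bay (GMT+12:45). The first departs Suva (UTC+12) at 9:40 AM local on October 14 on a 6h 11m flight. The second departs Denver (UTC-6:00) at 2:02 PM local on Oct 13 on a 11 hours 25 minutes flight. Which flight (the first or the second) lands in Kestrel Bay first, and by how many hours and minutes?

the first, by 3 hours 36 minutes

Flight 1 in UTC: 9:40 AM − 12:00 = 9:40 PM on Oct 13.
+6 hours and 11 minutes → arrive 3:51 AM UTC on Oct 14.
Flight 2 in UTC: 2:02 PM + 6:00 = 8:02 PM on Oct 13.
+11 hours and 25 minutes → arrive 7:27 AM UTC on Oct 14.
Flight 1 lands earlier by 3 hours 36 minutes.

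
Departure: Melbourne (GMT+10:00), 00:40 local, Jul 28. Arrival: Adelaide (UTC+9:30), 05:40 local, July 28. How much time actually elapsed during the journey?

5 hours 30 minutes

Departure in UTC: 00:40 − 10:00 = 14:40 on Jul 27.
Arrival in UTC: 05:40 − 9:30 = 20:10 on Jul 27.
Elapsed = 20:10 − 14:40 = 5 hours 30 minutes.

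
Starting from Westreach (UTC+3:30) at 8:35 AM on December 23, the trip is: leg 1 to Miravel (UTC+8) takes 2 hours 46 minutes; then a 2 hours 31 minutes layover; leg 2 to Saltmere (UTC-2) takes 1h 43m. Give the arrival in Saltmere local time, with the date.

Convert departure to UTC: 8:35 AM − 3:30 = 5:05 AM UTC on Dec 23.
Add 2 hours 46 minutes leg 1 → 7:51 AM UTC.
Add 2 hours and 31 minutes layover in Miravel → 10:22 AM UTC.
Add 1 hour and 43 minutes leg 2 → 12:05 PM UTC.
Saltmere is UTC−2:00, so local arrival = 12:05 PM − 2:00 = 10:05 AM on Dec 23.

10:05 AM on December 23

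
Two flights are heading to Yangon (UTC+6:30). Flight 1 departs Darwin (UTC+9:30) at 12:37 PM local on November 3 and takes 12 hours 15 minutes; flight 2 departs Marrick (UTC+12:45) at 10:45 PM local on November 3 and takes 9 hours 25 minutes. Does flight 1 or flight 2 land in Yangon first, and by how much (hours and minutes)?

Flight 1 in UTC: 12:37 PM − 9:30 = 3:07 AM on Nov 3.
+12 hours and 15 minutes → arrive 3:22 PM UTC on Nov 3.
Flight 2 in UTC: 10:45 PM − 12:45 = 10:00 AM on Nov 3.
+9 hours 25 minutes → arrive 7:25 PM UTC on Nov 3.
Flight 1 lands earlier by 4 hours 3 minutes.

the first, by 4 hours 3 minutes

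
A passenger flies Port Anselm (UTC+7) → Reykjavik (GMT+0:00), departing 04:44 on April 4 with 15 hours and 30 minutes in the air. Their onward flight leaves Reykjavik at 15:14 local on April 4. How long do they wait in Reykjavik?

2 hours

Convert departure to UTC: 04:44 − 7:00 = 21:44 UTC on Apr 3.
Add 15 hours and 30 minutes flight time → 13:14 UTC (Apr 4).
Reykjavik is UTC+0, so local arrival is the same: 13:14 on Apr 4.
Layover = 15:14 − 13:14 = 2 hours.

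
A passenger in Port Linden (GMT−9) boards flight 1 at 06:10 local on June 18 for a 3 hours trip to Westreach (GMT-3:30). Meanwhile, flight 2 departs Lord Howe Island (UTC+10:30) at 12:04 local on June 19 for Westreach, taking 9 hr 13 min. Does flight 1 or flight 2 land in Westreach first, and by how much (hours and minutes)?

the first, by 16 hours 37 minutes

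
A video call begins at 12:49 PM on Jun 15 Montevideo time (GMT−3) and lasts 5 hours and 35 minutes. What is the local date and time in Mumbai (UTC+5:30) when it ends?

2:54 AM on June 16

Convert start to UTC: 12:49 PM + 3:00 = 3:49 PM UTC on Jun 15.
Add 5 hours and 35 minutes duration → 9:24 PM UTC.
Mumbai is UTC+5:30, so local end time = 9:24 PM + 5:30 = 2:54 AM on Jun 16.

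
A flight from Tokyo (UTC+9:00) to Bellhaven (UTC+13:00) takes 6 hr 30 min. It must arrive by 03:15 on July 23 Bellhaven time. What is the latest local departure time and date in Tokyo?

Target arrival in UTC: 03:15 − 13:00 = 14:15 on Jul 22.
Subtract 6 hours 30 minutes → departure 07:45 UTC on Jul 22.
Tokyo is UTC+9:00: 07:45 + 9:00 = 16:45 on Jul 22.

16:45 on Jul 22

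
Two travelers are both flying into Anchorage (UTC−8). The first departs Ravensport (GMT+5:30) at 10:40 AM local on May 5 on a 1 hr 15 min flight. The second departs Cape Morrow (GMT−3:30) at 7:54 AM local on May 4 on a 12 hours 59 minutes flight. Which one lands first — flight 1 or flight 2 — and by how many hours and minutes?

the second, by 6 hours 2 minutes

Flight 1 in UTC: 10:40 AM − 5:30 = 5:10 AM on May 5.
+1 hour 15 minutes → arrive 6:25 AM UTC on May 5.
Flight 2 in UTC: 7:54 AM + 3:30 = 11:24 AM on May 4.
+12 hours 59 minutes → arrive 12:23 AM UTC on May 5.
Flight 2 lands earlier by 6 hours 2 minutes.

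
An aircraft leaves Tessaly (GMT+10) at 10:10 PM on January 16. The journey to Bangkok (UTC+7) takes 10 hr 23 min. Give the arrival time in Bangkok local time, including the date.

Convert departure to UTC: 10:10 PM − 10:00 = 12:10 PM UTC on Jan 16.
Add 10 hours 23 minutes travel time → 10:33 PM UTC.
Bangkok is UTC+7:00, so local arrival = 10:33 PM + 7:00 = 5:33 AM on Jan 17.

5:33 AM on January 17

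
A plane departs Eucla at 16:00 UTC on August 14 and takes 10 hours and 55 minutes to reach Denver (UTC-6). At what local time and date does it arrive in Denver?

Departure is given in UTC: 16:00 on Aug 14.
Add 10 hours and 55 minutes → 02:55 UTC (Aug 15).
Denver is UTC−6:00: 02:55 − 6:00 = 20:55 on Aug 14.

20:55 on August 14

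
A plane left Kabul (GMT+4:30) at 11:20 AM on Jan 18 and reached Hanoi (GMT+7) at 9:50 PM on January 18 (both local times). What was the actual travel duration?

Departure in UTC: 11:20 AM − 4:30 = 6:50 AM on Jan 18.
Arrival in UTC: 9:50 PM − 7:00 = 2:50 PM on Jan 18.
Elapsed = 2:50 PM − 6:50 AM = 8 hours.

8 hours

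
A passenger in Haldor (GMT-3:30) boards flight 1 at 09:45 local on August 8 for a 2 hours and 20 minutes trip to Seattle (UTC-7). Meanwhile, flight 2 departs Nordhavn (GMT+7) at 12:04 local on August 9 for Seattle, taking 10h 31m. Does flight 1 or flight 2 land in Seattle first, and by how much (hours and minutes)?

Flight 1 in UTC: 09:45 + 3:30 = 13:15 on Aug 8.
+2 hours 20 minutes → arrive 15:35 UTC on Aug 8.
Flight 2 in UTC: 12:04 − 7:00 = 05:04 on Aug 9.
+10 hours 31 minutes → arrive 15:35 UTC on Aug 9.
Flight 1 lands earlier by 24 hours.

the first, by 24 hours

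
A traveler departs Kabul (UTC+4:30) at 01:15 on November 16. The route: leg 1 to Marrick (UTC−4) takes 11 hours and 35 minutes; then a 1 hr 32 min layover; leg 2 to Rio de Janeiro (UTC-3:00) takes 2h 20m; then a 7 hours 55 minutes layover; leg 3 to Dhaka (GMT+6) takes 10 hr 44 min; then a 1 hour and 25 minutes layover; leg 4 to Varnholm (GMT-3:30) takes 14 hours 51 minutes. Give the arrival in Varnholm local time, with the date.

Convert departure to UTC: 01:15 − 4:30 = 20:45 UTC on Nov 15.
Add 11 hours and 35 minutes leg 1 → 08:20 UTC (Nov 16).
Add 1 hour 32 minutes layover in Marrick → 09:52 UTC.
Add 2 hours 20 minutes leg 2 → 12:12 UTC.
Add 7 hours and 55 minutes layover in Rio de Janeiro → 20:07 UTC.
Add 10 hours and 44 minutes leg 3 → 06:51 UTC (Nov 17).
Add 1 hour 25 minutes layover in Dhaka → 08:16 UTC.
Add 14 hours and 51 minutes leg 4 → 23:07 UTC.
Varnholm is UTC−3:30, so local arrival = 23:07 − 3:30 = 19:37 on Nov 17.

19:37 on Nov 17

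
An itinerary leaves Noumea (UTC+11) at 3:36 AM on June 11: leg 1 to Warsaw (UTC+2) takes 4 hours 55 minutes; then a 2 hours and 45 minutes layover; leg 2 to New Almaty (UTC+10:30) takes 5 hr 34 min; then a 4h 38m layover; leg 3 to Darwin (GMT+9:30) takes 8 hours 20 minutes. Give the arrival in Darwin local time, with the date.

Convert departure to UTC: 3:36 AM − 11:00 = 4:36 PM UTC on Jun 10.
Add 4 hours 55 minutes leg 1 → 9:31 PM UTC.
Add 2 hours and 45 minutes layover in Warsaw → 12:16 AM UTC (Jun 11).
Add 5 hours 34 minutes leg 2 → 5:50 AM UTC.
Add 4 hours 38 minutes layover in New Almaty → 10:28 AM UTC.
Add 8 hours 20 minutes leg 3 → 6:48 PM UTC.
Darwin is UTC+9:30, so local arrival = 6:48 PM + 9:30 = 4:18 AM on Jun 12.

4:18 AM on June 12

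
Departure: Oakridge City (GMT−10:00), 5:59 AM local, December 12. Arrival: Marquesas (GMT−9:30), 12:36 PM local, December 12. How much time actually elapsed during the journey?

6 hours 7 minutes

Departure in UTC: 5:59 AM + 10:00 = 3:59 PM on Dec 12.
Arrival in UTC: 12:36 PM + 9:30 = 10:06 PM on Dec 12.
Elapsed = 10:06 PM − 3:59 PM = 6 hours 7 minutes.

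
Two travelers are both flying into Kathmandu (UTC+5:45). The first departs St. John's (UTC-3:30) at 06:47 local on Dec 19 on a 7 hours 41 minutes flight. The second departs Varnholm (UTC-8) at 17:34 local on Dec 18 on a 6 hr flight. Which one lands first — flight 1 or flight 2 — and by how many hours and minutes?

Flight 1 in UTC: 06:47 + 3:30 = 10:17 on Dec 19.
+7 hours 41 minutes → arrive 17:58 UTC on Dec 19.
Flight 2 in UTC: 17:34 + 8:00 = 01:34 on Dec 19.
+6 hours → arrive 07:34 UTC on Dec 19.
Flight 2 lands earlier by 10 hours 24 minutes.

the second, by 10 hours 24 minutes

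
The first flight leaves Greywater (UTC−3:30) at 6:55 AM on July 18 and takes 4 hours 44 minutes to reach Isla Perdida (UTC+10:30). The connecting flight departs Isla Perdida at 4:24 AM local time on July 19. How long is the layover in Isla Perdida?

2 hours 45 minutes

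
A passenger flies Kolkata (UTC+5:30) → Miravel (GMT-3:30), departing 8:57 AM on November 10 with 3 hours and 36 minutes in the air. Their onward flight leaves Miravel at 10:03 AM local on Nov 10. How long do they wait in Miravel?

6 hours 30 minutes

Convert departure to UTC: 8:57 AM − 5:30 = 3:27 AM UTC on Nov 10.
Add 3 hours 36 minutes flight time → 7:03 AM UTC.
Miravel is UTC−3:30, so local arrival = 7:03 AM − 3:30 = 3:33 AM on Nov 10.
Layover = 10:03 AM − 3:33 AM = 6 hours 30 minutes.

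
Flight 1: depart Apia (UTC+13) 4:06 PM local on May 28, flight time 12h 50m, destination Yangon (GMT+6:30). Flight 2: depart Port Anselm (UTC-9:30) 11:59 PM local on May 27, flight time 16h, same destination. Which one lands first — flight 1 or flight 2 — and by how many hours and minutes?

the first, by 9 hours 33 minutes

Flight 1 in UTC: 4:06 PM − 13:00 = 3:06 AM on May 28.
+12 hours and 50 minutes → arrive 3:56 PM UTC on May 28.
Flight 2 in UTC: 11:59 PM + 9:30 = 9:29 AM on May 28.
+16 hours → arrive 1:29 AM UTC on May 29.
Flight 1 lands earlier by 9 hours 33 minutes.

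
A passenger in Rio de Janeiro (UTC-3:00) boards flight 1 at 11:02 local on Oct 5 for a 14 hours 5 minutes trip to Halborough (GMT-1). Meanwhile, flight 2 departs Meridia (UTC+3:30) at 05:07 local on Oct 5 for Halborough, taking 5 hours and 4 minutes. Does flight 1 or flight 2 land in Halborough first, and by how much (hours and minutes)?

the second, by 21 hours 26 minutes

Flight 1 in UTC: 11:02 + 3:00 = 14:02 on Oct 5.
+14 hours and 5 minutes → arrive 04:07 UTC on Oct 6.
Flight 2 in UTC: 05:07 − 3:30 = 01:37 on Oct 5.
+5 hours and 4 minutes → arrive 06:41 UTC on Oct 5.
Flight 2 lands earlier by 21 hours 26 minutes.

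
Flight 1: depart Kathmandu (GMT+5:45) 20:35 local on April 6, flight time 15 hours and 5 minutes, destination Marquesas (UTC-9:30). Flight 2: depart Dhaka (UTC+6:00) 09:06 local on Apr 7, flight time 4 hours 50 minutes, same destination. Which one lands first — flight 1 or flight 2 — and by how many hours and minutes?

the first, by 2 hours 1 minute

Flight 1 in UTC: 20:35 − 5:45 = 14:50 on Apr 6.
+15 hours 5 minutes → arrive 05:55 UTC on Apr 7.
Flight 2 in UTC: 09:06 − 6:00 = 03:06 on Apr 7.
+4 hours and 50 minutes → arrive 07:56 UTC on Apr 7.
Flight 1 lands earlier by 2 hours 1 minute.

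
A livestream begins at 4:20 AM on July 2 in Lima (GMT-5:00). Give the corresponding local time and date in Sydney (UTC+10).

7:20 PM on July 2

In UTC: 4:20 AM + 5:00 = 9:20 AM on Jul 2.
Sydney is UTC+10:00: 9:20 AM + 10:00 = 7:20 PM on Jul 2.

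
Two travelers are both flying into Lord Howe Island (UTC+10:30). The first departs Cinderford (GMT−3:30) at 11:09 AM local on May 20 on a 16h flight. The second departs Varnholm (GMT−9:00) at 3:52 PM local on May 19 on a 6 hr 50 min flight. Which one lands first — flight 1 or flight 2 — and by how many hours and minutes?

Flight 1 in UTC: 11:09 AM + 3:30 = 2:39 PM on May 20.
+16 hours → arrive 6:39 AM UTC on May 21.
Flight 2 in UTC: 3:52 PM + 9:00 = 12:52 AM on May 20.
+6 hours 50 minutes → arrive 7:42 AM UTC on May 20.
Flight 2 lands earlier by 22 hours 57 minutes.

the second, by 22 hours 57 minutes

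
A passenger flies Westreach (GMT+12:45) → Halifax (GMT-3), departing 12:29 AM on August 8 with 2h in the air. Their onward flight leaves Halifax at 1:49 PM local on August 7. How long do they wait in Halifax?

3 hours 5 minutes

Convert departure to UTC: 12:29 AM − 12:45 = 11:44 AM UTC on Aug 7.
Add 2 hours flight time → 1:44 PM UTC.
Halifax is UTC−3:00, so local arrival = 1:44 PM − 3:00 = 10:44 AM on Aug 7.
Layover = 1:49 PM − 10:44 AM = 3 hours 5 minutes.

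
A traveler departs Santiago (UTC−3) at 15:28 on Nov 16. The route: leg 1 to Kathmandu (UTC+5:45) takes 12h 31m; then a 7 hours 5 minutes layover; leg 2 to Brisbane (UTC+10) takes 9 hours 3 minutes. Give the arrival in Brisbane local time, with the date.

Convert departure to UTC: 15:28 + 3:00 = 18:28 UTC on Nov 16.
Add 12 hours and 31 minutes leg 1 → 06:59 UTC (Nov 17).
Add 7 hours and 5 minutes layover in Kathmandu → 14:04 UTC.
Add 9 hours 3 minutes leg 2 → 23:07 UTC.
Brisbane is UTC+10:00, so local arrival = 23:07 + 10:00 = 09:07 on Nov 18.

09:07 on November 18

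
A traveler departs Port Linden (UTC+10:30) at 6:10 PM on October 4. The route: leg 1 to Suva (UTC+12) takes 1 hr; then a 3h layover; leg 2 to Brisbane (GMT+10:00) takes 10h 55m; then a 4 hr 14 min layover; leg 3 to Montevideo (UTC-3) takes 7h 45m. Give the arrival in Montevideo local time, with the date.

Convert departure to UTC: 6:10 PM − 10:30 = 7:40 AM UTC on Oct 4.
Add 1 hour leg 1 → 8:40 AM UTC.
Add 3 hours layover in Suva → 11:40 AM UTC.
Add 10 hours 55 minutes leg 2 → 10:35 PM UTC.
Add 4 hours and 14 minutes layover in Brisbane → 2:49 AM UTC (Oct 5).
Add 7 hours and 45 minutes leg 3 → 10:34 AM UTC.
Montevideo is UTC−3:00, so local arrival = 10:34 AM − 3:00 = 7:34 AM on Oct 5.

7:34 AM on October 5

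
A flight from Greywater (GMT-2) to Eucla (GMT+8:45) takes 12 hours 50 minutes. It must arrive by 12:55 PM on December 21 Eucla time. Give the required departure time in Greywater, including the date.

Target arrival in UTC: 12:55 PM − 8:45 = 4:10 AM on Dec 21.
Subtract 12 hours and 50 minutes → departure 3:20 PM UTC on Dec 20.
Greywater is UTC−2:00: 3:20 PM − 2:00 = 1:20 PM on Dec 20.

1:20 PM on Dec 20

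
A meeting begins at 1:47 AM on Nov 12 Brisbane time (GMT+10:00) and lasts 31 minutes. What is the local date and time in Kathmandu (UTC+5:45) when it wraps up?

10:03 PM on November 11

Convert start to UTC: 1:47 AM − 10:00 = 3:47 PM UTC on Nov 11.
Add 31 minutes duration → 4:18 PM UTC.
Kathmandu is UTC+5:45, so local end time = 4:18 PM + 5:45 = 10:03 PM on Nov 11.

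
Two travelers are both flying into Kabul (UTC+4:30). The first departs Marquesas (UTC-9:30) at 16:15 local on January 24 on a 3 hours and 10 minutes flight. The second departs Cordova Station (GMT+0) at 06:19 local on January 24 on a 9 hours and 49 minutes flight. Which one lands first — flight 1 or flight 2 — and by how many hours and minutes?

Flight 1 in UTC: 16:15 + 9:30 = 01:45 on Jan 25.
+3 hours 10 minutes → arrive 04:55 UTC on Jan 25.
Flight 2 departs at 06:19 UTC (Jan 24).
+9 hours 49 minutes → arrive 16:08 UTC on Jan 24.
Flight 2 lands earlier by 12 hours 47 minutes.

the second, by 12 hours 47 minutes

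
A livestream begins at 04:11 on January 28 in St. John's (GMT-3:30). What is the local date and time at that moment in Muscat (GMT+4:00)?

In UTC: 04:11 + 3:30 = 07:41 on Jan 28.
Muscat is UTC+4:00: 07:41 + 4:00 = 11:41 on Jan 28.

11:41 on January 28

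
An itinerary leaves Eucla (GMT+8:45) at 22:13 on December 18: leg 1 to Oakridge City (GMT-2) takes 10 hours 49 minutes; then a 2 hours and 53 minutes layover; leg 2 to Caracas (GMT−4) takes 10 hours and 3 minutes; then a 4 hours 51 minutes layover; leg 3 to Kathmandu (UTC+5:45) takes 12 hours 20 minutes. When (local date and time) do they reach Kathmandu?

Convert departure to UTC: 22:13 − 8:45 = 13:28 UTC on Dec 18.
Add 10 hours 49 minutes leg 1 → 00:17 UTC (Dec 19).
Add 2 hours 53 minutes layover in Oakridge City → 03:10 UTC.
Add 10 hours 3 minutes leg 2 → 13:13 UTC.
Add 4 hours and 51 minutes layover in Caracas → 18:04 UTC.
Add 12 hours 20 minutes leg 3 → 06:24 UTC (Dec 20).
Kathmandu is UTC+5:45, so local arrival = 06:24 + 5:45 = 12:09 on Dec 20.

12:09 on December 20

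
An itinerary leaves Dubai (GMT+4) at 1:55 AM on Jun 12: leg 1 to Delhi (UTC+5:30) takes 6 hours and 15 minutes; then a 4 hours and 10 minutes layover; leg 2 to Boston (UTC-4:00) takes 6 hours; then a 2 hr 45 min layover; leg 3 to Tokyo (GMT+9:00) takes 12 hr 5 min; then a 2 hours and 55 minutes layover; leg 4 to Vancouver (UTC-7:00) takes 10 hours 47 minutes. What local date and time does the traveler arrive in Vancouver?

Convert departure to UTC: 1:55 AM − 4:00 = 9:55 PM UTC on Jun 11.
Add 6 hours and 15 minutes leg 1 → 4:10 AM UTC (Jun 12).
Add 4 hours and 10 minutes layover in Delhi → 8:20 AM UTC.
Add 6 hours leg 2 → 2:20 PM UTC.
Add 2 hours 45 minutes layover in Boston → 5:05 PM UTC.
Add 12 hours 5 minutes leg 3 → 5:10 AM UTC (Jun 13).
Add 2 hours and 55 minutes layover in Tokyo → 8:05 AM UTC.
Add 10 hours and 47 minutes leg 4 → 6:52 PM UTC.
Vancouver is UTC−7:00, so local arrival = 6:52 PM − 7:00 = 11:52 AM on Jun 13.

11:52 AM on June 13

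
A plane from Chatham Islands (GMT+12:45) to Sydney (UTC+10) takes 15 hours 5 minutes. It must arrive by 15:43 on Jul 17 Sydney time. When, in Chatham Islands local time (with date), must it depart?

Target arrival in UTC: 15:43 − 10:00 = 05:43 on Jul 17.
Subtract 15 hours and 5 minutes → departure 14:38 UTC on Jul 16.
Chatham Islands is UTC+12:45: 14:38 + 12:45 = 03:23 on Jul 17.

03:23 on Jul 17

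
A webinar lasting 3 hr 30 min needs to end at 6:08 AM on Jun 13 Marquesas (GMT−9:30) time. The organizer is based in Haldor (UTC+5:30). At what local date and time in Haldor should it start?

5:38 PM on Jun 13

Target end time in UTC: 6:08 AM + 9:30 = 3:38 PM on Jun 13.
Subtract 3 hours 30 minutes → start 12:08 PM UTC on Jun 13.
Haldor is UTC+5:30: 12:08 PM + 5:30 = 5:38 PM on Jun 13.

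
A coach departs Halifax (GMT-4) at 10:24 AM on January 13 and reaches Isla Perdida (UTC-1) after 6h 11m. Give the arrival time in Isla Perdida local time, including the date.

Isla Perdida is 3:00 ahead of Halifax.
After 6 hours and 11 minutes it is 4:35 PM in Halifax.
Shift by the zone difference: 4:35 PM + 3:00 = 7:35 PM on Jan 13 in Isla Perdida.

7:35 PM on January 13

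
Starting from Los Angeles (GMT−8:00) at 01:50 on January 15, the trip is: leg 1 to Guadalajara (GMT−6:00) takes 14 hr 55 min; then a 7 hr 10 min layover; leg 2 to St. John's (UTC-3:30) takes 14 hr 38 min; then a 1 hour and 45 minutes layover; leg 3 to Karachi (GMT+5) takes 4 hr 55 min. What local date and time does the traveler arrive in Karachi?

Convert departure to UTC: 01:50 + 8:00 = 09:50 UTC on Jan 15.
Add 14 hours 55 minutes leg 1 → 00:45 UTC (Jan 16).
Add 7 hours 10 minutes layover in Guadalajara → 07:55 UTC.
Add 14 hours 38 minutes leg 2 → 22:33 UTC.
Add 1 hour 45 minutes layover in St. John's → 00:18 UTC (Jan 17).
Add 4 hours 55 minutes leg 3 → 05:13 UTC.
Karachi is UTC+5:00, so local arrival = 05:13 + 5:00 = 10:13 on Jan 17.

10:13 on January 17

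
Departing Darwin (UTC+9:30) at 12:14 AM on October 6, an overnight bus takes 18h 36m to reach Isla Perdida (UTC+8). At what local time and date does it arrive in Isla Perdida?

5:20 PM on October 6

Convert departure to UTC: 12:14 AM − 9:30 = 2:44 PM UTC on Oct 5.
Add 18 hours and 36 minutes travel time → 9:20 AM UTC (Oct 6).
Isla Perdida is UTC+8:00, so local arrival = 9:20 AM + 8:00 = 5:20 PM on Oct 6.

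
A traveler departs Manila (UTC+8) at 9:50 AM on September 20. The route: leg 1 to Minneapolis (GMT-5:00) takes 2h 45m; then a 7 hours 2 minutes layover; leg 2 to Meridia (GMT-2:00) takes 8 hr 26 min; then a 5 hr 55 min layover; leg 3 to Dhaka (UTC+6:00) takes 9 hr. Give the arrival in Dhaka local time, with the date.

Convert departure to UTC: 9:50 AM − 8:00 = 1:50 AM UTC on Sep 20.
Add 2 hours 45 minutes leg 1 → 4:35 AM UTC.
Add 7 hours and 2 minutes layover in Minneapolis → 11:37 AM UTC.
Add 8 hours and 26 minutes leg 2 → 8:03 PM UTC.
Add 5 hours and 55 minutes layover in Meridia → 1:58 AM UTC (Sep 21).
Add 9 hours leg 3 → 10:58 AM UTC.
Dhaka is UTC+6:00, so local arrival = 10:58 AM + 6:00 = 4:58 PM on Sep 21.

4:58 PM on September 21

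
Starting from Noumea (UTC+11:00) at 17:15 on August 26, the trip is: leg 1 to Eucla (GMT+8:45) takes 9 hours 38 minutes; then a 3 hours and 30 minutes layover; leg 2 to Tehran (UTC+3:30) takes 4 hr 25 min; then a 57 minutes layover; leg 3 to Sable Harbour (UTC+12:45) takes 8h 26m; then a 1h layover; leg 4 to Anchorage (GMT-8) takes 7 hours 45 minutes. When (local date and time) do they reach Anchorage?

09:56 on August 27

Convert departure to UTC: 17:15 − 11:00 = 06:15 UTC on Aug 26.
Add 9 hours and 38 minutes leg 1 → 15:53 UTC.
Add 3 hours 30 minutes layover in Eucla → 19:23 UTC.
Add 4 hours and 25 minutes leg 2 → 23:48 UTC.
Add 57 minutes layover in Tehran → 00:45 UTC (Aug 27).
Add 8 hours and 26 minutes leg 3 → 09:11 UTC.
Add 1 hour layover in Sable Harbour → 10:11 UTC.
Add 7 hours and 45 minutes leg 4 → 17:56 UTC.
Anchorage is UTC−8:00, so local arrival = 17:56 − 8:00 = 09:56 on Aug 27.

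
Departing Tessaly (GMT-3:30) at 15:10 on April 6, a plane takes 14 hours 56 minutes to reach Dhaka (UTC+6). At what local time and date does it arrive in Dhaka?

15:36 on April 7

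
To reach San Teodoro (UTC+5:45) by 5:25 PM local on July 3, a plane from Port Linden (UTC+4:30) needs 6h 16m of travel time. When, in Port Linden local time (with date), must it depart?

Target arrival in UTC: 5:25 PM − 5:45 = 11:40 AM on Jul 3.
Subtract 6 hours 16 minutes → departure 5:24 AM UTC on Jul 3.
Port Linden is UTC+4:30: 5:24 AM + 4:30 = 9:54 AM on Jul 3.

9:54 AM on Jul 3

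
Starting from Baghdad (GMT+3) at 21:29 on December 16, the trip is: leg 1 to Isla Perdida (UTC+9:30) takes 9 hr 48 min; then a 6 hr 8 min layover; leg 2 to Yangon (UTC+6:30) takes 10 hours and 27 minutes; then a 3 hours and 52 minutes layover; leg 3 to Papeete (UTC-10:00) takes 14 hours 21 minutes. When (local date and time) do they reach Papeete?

Convert departure to UTC: 21:29 − 3:00 = 18:29 UTC on Dec 16.
Add 9 hours 48 minutes leg 1 → 04:17 UTC (Dec 17).
Add 6 hours and 8 minutes layover in Isla Perdida → 10:25 UTC.
Add 10 hours and 27 minutes leg 2 → 20:52 UTC.
Add 3 hours and 52 minutes layover in Yangon → 00:44 UTC (Dec 18).
Add 14 hours and 21 minutes leg 3 → 15:05 UTC.
Papeete is UTC−10:00, so local arrival = 15:05 − 10:00 = 05:05 on Dec 18.

05:05 on Dec 18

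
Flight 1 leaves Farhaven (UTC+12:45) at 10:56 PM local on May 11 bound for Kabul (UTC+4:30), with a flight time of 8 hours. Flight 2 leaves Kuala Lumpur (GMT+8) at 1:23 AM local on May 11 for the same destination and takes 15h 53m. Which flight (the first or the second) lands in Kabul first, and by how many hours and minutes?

Flight 1 in UTC: 10:56 PM − 12:45 = 10:11 AM on May 11.
+8 hours → arrive 6:11 PM UTC on May 11.
Flight 2 in UTC: 1:23 AM − 8:00 = 5:23 PM on May 10.
+15 hours 53 minutes → arrive 9:16 AM UTC on May 11.
Flight 2 lands earlier by 8 hours 55 minutes.

the second, by 8 hours 55 minutes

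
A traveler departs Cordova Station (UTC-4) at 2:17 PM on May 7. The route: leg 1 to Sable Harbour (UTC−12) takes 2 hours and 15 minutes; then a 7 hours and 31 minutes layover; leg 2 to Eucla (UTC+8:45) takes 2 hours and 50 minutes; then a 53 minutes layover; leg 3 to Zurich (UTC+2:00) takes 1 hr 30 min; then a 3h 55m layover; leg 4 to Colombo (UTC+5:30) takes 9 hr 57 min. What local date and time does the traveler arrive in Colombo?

Convert departure to UTC: 2:17 PM + 4:00 = 6:17 PM UTC on May 7.
Add 2 hours and 15 minutes leg 1 → 8:32 PM UTC.
Add 7 hours 31 minutes layover in Sable Harbour → 4:03 AM UTC (May 8).
Add 2 hours 50 minutes leg 2 → 6:53 AM UTC.
Add 53 minutes layover in Eucla → 7:46 AM UTC.
Add 1 hour 30 minutes leg 3 → 9:16 AM UTC.
Add 3 hours and 55 minutes layover in Zurich → 1:11 PM UTC.
Add 9 hours and 57 minutes leg 4 → 11:08 PM UTC.
Colombo is UTC+5:30, so local arrival = 11:08 PM + 5:30 = 4:38 AM on May 9.

4:38 AM on May 9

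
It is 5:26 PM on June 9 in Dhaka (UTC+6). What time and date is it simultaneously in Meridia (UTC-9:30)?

In UTC: 5:26 PM − 6:00 = 11:26 AM on Jun 9.
Meridia is UTC−9:30: 11:26 AM − 9:30 = 1:56 AM on Jun 9.

1:56 AM on June 9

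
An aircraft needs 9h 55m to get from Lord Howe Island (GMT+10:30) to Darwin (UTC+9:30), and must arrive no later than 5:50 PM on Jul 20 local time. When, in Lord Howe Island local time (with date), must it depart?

8:55 AM on July 20

Target arrival in UTC: 5:50 PM − 9:30 = 8:20 AM on Jul 20.
Subtract 9 hours and 55 minutes → departure 10:25 PM UTC on Jul 19.
Lord Howe Island is UTC+10:30: 10:25 PM + 10:30 = 8:55 AM on Jul 20.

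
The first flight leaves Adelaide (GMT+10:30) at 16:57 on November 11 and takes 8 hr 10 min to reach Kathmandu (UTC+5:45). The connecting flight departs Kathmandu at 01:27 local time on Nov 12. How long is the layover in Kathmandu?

Convert departure to UTC: 16:57 − 10:30 = 06:27 UTC on Nov 11.
Add 8 hours 10 minutes flight time → 14:37 UTC.
Kathmandu is UTC+5:45, so local arrival = 14:37 + 5:45 = 20:22 on Nov 11.
Layover = 01:27 − 20:22 (+1 day) = 5 hours 5 minutes.

5 hours 5 minutes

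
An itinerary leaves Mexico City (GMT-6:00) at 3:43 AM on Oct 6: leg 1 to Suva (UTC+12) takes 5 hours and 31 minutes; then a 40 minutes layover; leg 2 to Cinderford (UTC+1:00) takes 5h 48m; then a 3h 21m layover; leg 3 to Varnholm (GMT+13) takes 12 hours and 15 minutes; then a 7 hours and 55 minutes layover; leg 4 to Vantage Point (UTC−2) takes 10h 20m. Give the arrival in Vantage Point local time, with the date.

5:33 AM on October 8

Convert departure to UTC: 3:43 AM + 6:00 = 9:43 AM UTC on Oct 6.
Add 5 hours and 31 minutes leg 1 → 3:14 PM UTC.
Add 40 minutes layover in Suva → 3:54 PM UTC.
Add 5 hours and 48 minutes leg 2 → 9:42 PM UTC.
Add 3 hours and 21 minutes layover in Cinderford → 1:03 AM UTC (Oct 7).
Add 12 hours and 15 minutes leg 3 → 1:18 PM UTC.
Add 7 hours and 55 minutes layover in Varnholm → 9:13 PM UTC.
Add 10 hours 20 minutes leg 4 → 7:33 AM UTC (Oct 8).
Vantage Point is UTC−2:00, so local arrival = 7:33 AM − 2:00 = 5:33 AM on Oct 8.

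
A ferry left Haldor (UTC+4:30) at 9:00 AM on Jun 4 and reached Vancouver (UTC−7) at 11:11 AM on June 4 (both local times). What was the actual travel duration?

13 hours 41 minutes

Departure in UTC: 9:00 AM − 4:30 = 4:30 AM on Jun 4.
Arrival in UTC: 11:11 AM + 7:00 = 6:11 PM on Jun 4.
Elapsed = 6:11 PM − 4:30 AM = 13 hours 41 minutes.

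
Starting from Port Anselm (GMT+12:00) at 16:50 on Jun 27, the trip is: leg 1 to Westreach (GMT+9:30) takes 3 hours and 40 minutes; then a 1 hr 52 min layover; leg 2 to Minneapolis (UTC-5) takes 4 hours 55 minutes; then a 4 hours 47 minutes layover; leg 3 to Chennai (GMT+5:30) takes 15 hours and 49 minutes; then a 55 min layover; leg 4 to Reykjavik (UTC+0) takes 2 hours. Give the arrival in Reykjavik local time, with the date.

14:48 on June 28

Convert departure to UTC: 16:50 − 12:00 = 04:50 UTC on Jun 27.
Add 3 hours 40 minutes leg 1 → 08:30 UTC.
Add 1 hour 52 minutes layover in Westreach → 10:22 UTC.
Add 4 hours and 55 minutes leg 2 → 15:17 UTC.
Add 4 hours and 47 minutes layover in Minneapolis → 20:04 UTC.
Add 15 hours 49 minutes leg 3 → 11:53 UTC (Jun 28).
Add 55 minutes layover in Chennai → 12:48 UTC.
Add 2 hours leg 4 → 14:48 UTC.
Reykjavik is UTC+0, so local arrival is the same: 14:48 on Jun 28.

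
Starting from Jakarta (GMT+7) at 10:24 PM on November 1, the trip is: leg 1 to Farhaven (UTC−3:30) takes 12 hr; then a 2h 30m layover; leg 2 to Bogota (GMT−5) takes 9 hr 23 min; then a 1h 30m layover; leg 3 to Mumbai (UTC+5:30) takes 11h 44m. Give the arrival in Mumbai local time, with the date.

Convert departure to UTC: 10:24 PM − 7:00 = 3:24 PM UTC on Nov 1.
Add 12 hours leg 1 → 3:24 AM UTC (Nov 2).
Add 2 hours 30 minutes layover in Farhaven → 5:54 AM UTC.
Add 9 hours 23 minutes leg 2 → 3:17 PM UTC.
Add 1 hour 30 minutes layover in Bogota → 4:47 PM UTC.
Add 11 hours and 44 minutes leg 3 → 4:31 AM UTC (Nov 3).
Mumbai is UTC+5:30, so local arrival = 4:31 AM + 5:30 = 10:01 AM on Nov 3.

10:01 AM on Nov 3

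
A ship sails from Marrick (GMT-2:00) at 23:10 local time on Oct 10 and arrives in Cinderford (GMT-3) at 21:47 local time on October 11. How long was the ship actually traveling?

23 hours 37 minutes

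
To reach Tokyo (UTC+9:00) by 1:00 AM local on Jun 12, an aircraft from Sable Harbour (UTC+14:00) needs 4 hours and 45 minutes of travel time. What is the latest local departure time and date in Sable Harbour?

1:15 AM on June 12

Target arrival in UTC: 1:00 AM − 9:00 = 4:00 PM on Jun 11.
Subtract 4 hours 45 minutes → departure 11:15 AM UTC on Jun 11.
Sable Harbour is UTC+14:00: 11:15 AM + 14:00 = 1:15 AM on Jun 12.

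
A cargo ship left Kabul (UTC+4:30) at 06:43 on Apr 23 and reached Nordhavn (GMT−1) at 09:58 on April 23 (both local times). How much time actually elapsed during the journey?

8 hours 45 minutes

Departure in UTC: 06:43 − 4:30 = 02:13 on Apr 23.
Arrival in UTC: 09:58 + 1:00 = 10:58 on Apr 23.
Elapsed = 10:58 − 02:13 = 8 hours 45 minutes.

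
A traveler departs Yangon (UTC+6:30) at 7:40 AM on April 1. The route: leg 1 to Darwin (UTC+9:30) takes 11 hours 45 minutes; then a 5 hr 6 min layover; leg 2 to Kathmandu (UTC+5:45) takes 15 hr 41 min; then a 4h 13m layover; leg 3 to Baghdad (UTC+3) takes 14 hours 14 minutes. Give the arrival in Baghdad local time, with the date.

Convert departure to UTC: 7:40 AM − 6:30 = 1:10 AM UTC on Apr 1.
Add 11 hours 45 minutes leg 1 → 12:55 PM UTC.
Add 5 hours 6 minutes layover in Darwin → 6:01 PM UTC.
Add 15 hours and 41 minutes leg 2 → 9:42 AM UTC (Apr 2).
Add 4 hours 13 minutes layover in Kathmandu → 1:55 PM UTC.
Add 14 hours and 14 minutes leg 3 → 4:09 AM UTC (Apr 3).
Baghdad is UTC+3:00, so local arrival = 4:09 AM + 3:00 = 7:09 AM on Apr 3.

7:09 AM on April 3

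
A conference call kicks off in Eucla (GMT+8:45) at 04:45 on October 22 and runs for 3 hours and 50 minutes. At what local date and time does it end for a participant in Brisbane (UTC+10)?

09:50 on October 22

Convert start to UTC: 04:45 − 8:45 = 20:00 UTC on Oct 21.
Add 3 hours and 50 minutes duration → 23:50 UTC.
Brisbane is UTC+10:00, so local end time = 23:50 + 10:00 = 09:50 on Oct 22.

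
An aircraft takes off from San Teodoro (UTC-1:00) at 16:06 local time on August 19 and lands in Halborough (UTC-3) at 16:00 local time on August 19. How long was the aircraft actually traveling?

1 hour 54 minutes

Halborough is 2:00 behind San Teodoro.
Clock-face elapsed time (ignoring zones) is −6 minutes.
Actual elapsed = −6 minutes + 2:00 = 1 hour 54 minutes.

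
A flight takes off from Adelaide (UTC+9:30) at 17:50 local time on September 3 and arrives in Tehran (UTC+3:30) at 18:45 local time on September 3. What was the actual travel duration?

6 hours 55 minutes

Tehran is 6:00 behind Adelaide.
Clock-face elapsed time (ignoring zones) is 55 minutes.
Actual elapsed = 55 minutes + 6:00 = 6 hours 55 minutes.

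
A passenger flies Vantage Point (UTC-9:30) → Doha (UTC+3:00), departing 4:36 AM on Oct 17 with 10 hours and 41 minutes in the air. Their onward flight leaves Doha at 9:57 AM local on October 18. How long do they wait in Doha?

6 hours 10 minutes

Convert departure to UTC: 4:36 AM + 9:30 = 2:06 PM UTC on Oct 17.
Add 10 hours and 41 minutes flight time → 12:47 AM UTC (Oct 18).
Doha is UTC+3:00, so local arrival = 12:47 AM + 3:00 = 3:47 AM on Oct 18.
Layover = 9:57 AM − 3:47 AM = 6 hours 10 minutes.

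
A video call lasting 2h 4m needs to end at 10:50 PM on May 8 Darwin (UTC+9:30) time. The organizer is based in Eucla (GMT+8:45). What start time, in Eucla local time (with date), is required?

Target end time in UTC: 10:50 PM − 9:30 = 1:20 PM on May 8.
Subtract 2 hours 4 minutes → start 11:16 AM UTC on May 8.
Eucla is UTC+8:45: 11:16 AM + 8:45 = 8:01 PM on May 8.

8:01 PM on May 8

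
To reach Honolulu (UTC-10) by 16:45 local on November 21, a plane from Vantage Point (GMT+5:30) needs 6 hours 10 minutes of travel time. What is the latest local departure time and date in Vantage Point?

Target arrival in UTC: 16:45 + 10:00 = 02:45 on Nov 22.
Subtract 6 hours 10 minutes → departure 20:35 UTC on Nov 21.
Vantage Point is UTC+5:30: 20:35 + 5:30 = 02:05 on Nov 22.

02:05 on November 22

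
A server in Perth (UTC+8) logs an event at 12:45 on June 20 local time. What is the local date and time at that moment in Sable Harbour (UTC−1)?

Sable Harbour is 9:00 behind Perth.
Shift by the zone difference: 12:45 − 9:00 = 03:45 on Jun 20 in Sable Harbour.

03:45 on Jun 20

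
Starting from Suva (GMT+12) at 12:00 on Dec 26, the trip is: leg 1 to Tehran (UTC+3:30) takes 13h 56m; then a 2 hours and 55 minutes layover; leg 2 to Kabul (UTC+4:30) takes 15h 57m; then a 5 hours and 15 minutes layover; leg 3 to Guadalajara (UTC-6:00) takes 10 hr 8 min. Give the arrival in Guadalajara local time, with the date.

18:11 on December 27

Convert departure to UTC: 12:00 − 12:00 = 00:00 UTC on Dec 26.
Add 13 hours 56 minutes leg 1 → 13:56 UTC.
Add 2 hours 55 minutes layover in Tehran → 16:51 UTC.
Add 15 hours 57 minutes leg 2 → 08:48 UTC (Dec 27).
Add 5 hours 15 minutes layover in Kabul → 14:03 UTC.
Add 10 hours 8 minutes leg 3 → 00:11 UTC (Dec 28).
Guadalajara is UTC−6:00, so local arrival = 00:11 − 6:00 = 18:11 on Dec 27.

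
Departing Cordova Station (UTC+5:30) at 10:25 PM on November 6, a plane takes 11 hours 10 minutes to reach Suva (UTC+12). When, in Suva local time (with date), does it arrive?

Suva is 6:30 ahead of Cordova Station.
After 11 hours 10 minutes it is 9:35 AM (Nov 7) in Cordova Station.
Shift by the zone difference: 9:35 AM + 6:30 = 4:05 PM on Nov 7 in Suva.

4:05 PM on Nov 7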